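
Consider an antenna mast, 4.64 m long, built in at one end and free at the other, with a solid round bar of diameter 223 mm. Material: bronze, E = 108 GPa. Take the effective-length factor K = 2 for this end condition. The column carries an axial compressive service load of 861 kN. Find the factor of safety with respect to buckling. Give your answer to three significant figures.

n ≈ 1.75

I = πd⁴/64 = π×223⁴/64 = 1.214×10^8 mm⁴
I = 1.214×10^8 mm⁴ = 1.214×10^-4 m⁴
Effective length L_e = K·L = 2 × 4.64 = 9.280 m
P_cr = π²EI / L_e² = π² × 108×10⁹ × 1.214×10^-4 / 9.280² = 1.503×10^6 N
Factor of safety n = P_cr / P = 1502.5 / 861 = 1.75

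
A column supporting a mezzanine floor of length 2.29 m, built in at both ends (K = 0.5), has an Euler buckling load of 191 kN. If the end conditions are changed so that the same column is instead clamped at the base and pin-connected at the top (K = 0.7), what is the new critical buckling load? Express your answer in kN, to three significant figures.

P_cr ∝ 1/K², so P_cr,new = P_cr,old × (K_old/K_new)² = 191 × (0.5/0.7)²
= 191 × 0.5102 = 97.4 kN

P_cr ≈ 97.4 kN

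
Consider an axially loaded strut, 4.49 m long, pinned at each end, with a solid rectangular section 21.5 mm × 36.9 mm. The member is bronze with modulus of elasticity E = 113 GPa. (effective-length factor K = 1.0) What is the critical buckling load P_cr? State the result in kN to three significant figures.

Buckling occurs about the weak axis: I_min = h·b³/12 with b = 21.5 mm (the shorter side).
I_min = 36.9×21.5³/12 = 3.056×10^4 mm⁴
I = 3.056×10^4 mm⁴ = 3.056×10^-8 m⁴
Effective length L_e = K·L = 1 × 4.49 = 4.490 m
P_cr = π²EI / L_e² = π² × 113×10⁹ × 3.056×10^-8 / 4.490² = 1.691×10^3 N

P_cr ≈ 1.69 kN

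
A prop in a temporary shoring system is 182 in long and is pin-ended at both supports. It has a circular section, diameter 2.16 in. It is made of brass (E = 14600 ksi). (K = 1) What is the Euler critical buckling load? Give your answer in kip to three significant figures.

I = πd⁴/64 = π×2.16⁴/64 = 1.069 in⁴
Effective length L_e = K·L = 1 × 182 = 182.0 in
P_cr = π²EI / L_e² = π² × 14600×10³ × 1.069 / 182.0² = 4.648×10^3 lb

P_cr ≈ 4.65 kip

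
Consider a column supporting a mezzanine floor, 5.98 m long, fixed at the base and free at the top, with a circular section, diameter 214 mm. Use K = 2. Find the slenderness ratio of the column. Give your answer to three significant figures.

λ ≈ 224

For a solid circle r = d/4 = 214/4 = 53.50 mm
L_e = K·L = 2 × 5.98 m = 11.96 m = 11960 mm
λ = L_e / r_min = 11960 / 53.50 = 224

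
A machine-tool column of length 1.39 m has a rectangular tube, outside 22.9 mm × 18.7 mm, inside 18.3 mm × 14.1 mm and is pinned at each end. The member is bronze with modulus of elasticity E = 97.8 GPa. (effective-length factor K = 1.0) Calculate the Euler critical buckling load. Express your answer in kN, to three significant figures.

P_cr ≈ 4.10 kN

Weak-axis I_min = (h_o·b_o³ − h_i·b_i³)/12 with b_o = 18.7, b_i = 14.10 mm (shorter outer/inner sides).
I_min = (22.9×18.7³ − 18.30×14.10³)/12 = 8.204×10^3 mm⁴
I = 8.204×10^3 mm⁴ = 8.204×10^-9 m⁴
Effective length L_e = K·L = 1 × 1.39 = 1.390 m
P_cr = π²EI / L_e² = π² × 97.8×10⁹ × 8.204×10^-9 / 1.390² = 4.099×10^3 N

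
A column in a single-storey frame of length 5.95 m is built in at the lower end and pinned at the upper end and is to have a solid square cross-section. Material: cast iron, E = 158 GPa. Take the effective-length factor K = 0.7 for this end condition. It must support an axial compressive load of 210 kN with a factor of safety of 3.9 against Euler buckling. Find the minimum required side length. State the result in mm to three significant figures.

Required P_cr = n·P = 3.9 × 210 = 819.0 kN
L_e = K·L = 0.7 × 5.95 = 4.165 m
Required I = P_cr·L_e²/(π²E) = 8.190×10^5 × 4.165² / (π² × 1.58×10^11) = 9.111×10^-6 m⁴
I_req = 9.111×10^6 mm⁴
Solid square: I = a⁴/12  ⇒  a = (12I)^(1/4) = (12×9.111×10^6)^(1/4) = 102 mm

a ≈ 102 mm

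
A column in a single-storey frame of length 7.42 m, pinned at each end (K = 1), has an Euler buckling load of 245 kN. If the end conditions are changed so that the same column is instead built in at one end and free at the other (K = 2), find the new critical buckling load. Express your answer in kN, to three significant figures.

P_cr ∝ 1/K², so P_cr,new = P_cr,old × (K_old/K_new)² = 245 × (1/2)²
= 245 × 0.2500 = 61.2 kN

P_cr ≈ 61.2 kN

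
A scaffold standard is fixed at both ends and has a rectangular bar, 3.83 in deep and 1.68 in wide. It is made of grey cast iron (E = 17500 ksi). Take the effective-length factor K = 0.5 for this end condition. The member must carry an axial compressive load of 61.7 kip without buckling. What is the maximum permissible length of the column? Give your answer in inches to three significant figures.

Buckling occurs about the weak axis: I_min = h·b³/12 with b = 1.68 in (the shorter side).
I_min = 3.83×1.68³/12 = 1.513 in⁴
At the buckling limit P_cr = P = 6.170×10^4 lb
From P_cr = π²EI/(K·L)²:  L = (1/K)·√(π²EI/P_cr) = (1/0.5)·√(π²×1.75×10^7×1.513/6.170×10^4)
L = 130 in

L_max ≈ 130 in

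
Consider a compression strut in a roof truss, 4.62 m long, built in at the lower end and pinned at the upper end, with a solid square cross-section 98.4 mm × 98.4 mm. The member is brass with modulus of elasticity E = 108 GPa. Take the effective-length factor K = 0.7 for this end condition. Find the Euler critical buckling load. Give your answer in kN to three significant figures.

I = a⁴/12 = 98.4⁴/12 = 7.813×10^6 mm⁴
I = 7.813×10^6 mm⁴ = 7.813×10^-6 m⁴
Effective length L_e = K·L = 0.7 × 4.62 = 3.234 m
P_cr = π²EI / L_e² = π² × 108×10⁹ × 7.813×10^-6 / 3.234² = 7.962×10^5 N

P_cr ≈ 796 kN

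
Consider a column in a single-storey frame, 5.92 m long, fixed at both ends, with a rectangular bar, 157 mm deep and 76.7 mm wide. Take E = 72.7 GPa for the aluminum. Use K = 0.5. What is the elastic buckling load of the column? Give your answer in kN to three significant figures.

Buckling occurs about the weak axis: I_min = h·b³/12 with b = 76.7 mm (the shorter side).
I_min = 157×76.7³/12 = 5.903×10^6 mm⁴
I = 5.903×10^6 mm⁴ = 5.903×10^-6 m⁴
Effective length L_e = K·L = 0.5 × 5.92 = 2.960 m
P_cr = π²EI / L_e² = π² × 72.7×10⁹ × 5.903×10^-6 / 2.960² = 4.835×10^5 N

P_cr ≈ 483 kN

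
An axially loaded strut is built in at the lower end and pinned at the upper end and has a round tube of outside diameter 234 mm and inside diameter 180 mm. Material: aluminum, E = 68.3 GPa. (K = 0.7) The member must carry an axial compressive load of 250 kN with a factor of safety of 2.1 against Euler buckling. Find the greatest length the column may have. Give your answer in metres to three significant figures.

L_max ≈ 15.8 m

d_o = 234 mm, d_i = 180 mm
I = π(d_o⁴ − d_i⁴)/64 = π(234⁴ − 180.0⁴)/64 = 9.564×10^7 mm⁴
I = 9.564×10^-5 m⁴
Required critical load P_cr = n·P = 2.1 × 250 = 525.0 kN = 5.250×10^5 N
From P_cr = π²EI/(K·L)²:  L = (1/K)·√(π²EI/P_cr) = (1/0.7)·√(π²×6.83×10^10×9.564×10^-5/5.250×10^5)
L = 15.8 m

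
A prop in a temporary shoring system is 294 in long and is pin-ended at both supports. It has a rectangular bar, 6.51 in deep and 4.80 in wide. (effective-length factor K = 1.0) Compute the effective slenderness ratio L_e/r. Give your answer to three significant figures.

λ ≈ 212

For a rectangle r_min = b/√12 = 4.80/√12 = 1.386 in
L_e = K·L = 1 × 294 = 294.0 in
λ = L_e / r_min = 294.00 / 1.386 = 212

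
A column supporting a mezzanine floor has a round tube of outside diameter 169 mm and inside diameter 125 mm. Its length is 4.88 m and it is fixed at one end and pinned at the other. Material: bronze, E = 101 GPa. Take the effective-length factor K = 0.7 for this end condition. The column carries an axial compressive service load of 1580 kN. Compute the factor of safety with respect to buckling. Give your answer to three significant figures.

d_o = 169 mm, d_i = 125 mm
I = π(d_o⁴ − d_i⁴)/64 = π(169⁴ − 125.0⁴)/64 = 2.806×10^7 mm⁴
I = 2.806×10^7 mm⁴ = 2.806×10^-5 m⁴
Effective length L_e = K·L = 0.7 × 4.88 = 3.416 m
P_cr = π²EI / L_e² = π² × 101×10⁹ × 2.806×10^-5 / 3.416² = 2.397×10^6 N
Factor of safety n = P_cr / P = 2396.8 / 1580 = 1.52

n ≈ 1.52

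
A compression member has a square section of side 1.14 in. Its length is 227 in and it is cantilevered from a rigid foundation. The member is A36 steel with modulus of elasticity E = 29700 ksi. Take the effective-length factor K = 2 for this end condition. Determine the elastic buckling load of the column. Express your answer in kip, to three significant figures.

I = a⁴/12 = 1.14⁴/12 = 0.1407 in⁴
Effective length L_e = K·L = 2 × 227 = 454.0 in
P_cr = π²EI / L_e² = π² × 29700×10³ × 0.1407 / 454.0² = 200.2 lb

P_cr ≈ 0.200 kip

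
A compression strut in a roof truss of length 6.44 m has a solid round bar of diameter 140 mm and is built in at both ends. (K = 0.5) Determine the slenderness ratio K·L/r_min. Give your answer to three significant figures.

λ ≈ 92.0

For a solid circle r = d/4 = 140/4 = 35.00 mm
L_e = K·L = 0.5 × 6.44 m = 3.220 m = 3220.0 mm
λ = L_e / r_min = 3220.0 / 35.00 = 92.0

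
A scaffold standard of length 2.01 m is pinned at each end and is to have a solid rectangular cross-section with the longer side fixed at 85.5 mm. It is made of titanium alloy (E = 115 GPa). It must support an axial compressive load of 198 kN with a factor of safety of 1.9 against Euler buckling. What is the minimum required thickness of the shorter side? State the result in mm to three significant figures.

Required P_cr = n·P = 1.9 × 198 = 376.2 kN
L_e = K·L = 1 × 2.01 = 2.010 m
Required I = P_cr·L_e²/(π²E) = 3.762×10^5 × 2.010² / (π² × 1.15×10^11) = 1.339×10^-6 m⁴
I_req = 1.339×10^6 mm⁴
Rectangle, weak axis: I_min = h·b³/12 with h = 85.5 mm fixed  ⇒  b = (12I/h)^(1/3) = 57.3 mm

b ≈ 57.3 mm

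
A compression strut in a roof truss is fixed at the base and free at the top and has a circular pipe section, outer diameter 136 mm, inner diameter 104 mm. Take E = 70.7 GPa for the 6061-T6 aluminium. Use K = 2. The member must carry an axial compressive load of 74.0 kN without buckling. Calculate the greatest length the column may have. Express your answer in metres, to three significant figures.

L_max ≈ 5.10 m

d_o = 136 mm, d_i = 104 mm
I = π(d_o⁴ − d_i⁴)/64 = π(136⁴ − 104.0⁴)/64 = 1.105×10^7 mm⁴
I = 1.105×10^-5 m⁴
At the buckling limit P_cr = P = 7.400×10^4 N
From P_cr = π²EI/(K·L)²:  L = (1/K)·√(π²EI/P_cr) = (1/2)·√(π²×7.07×10^10×1.105×10^-5/7.400×10^4)
L = 5.10 m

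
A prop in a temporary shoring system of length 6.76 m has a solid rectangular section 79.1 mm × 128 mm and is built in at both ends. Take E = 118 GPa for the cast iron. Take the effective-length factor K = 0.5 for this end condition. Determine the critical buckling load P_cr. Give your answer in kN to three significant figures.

P_cr ≈ 538 kN

Buckling occurs about the weak axis: I_min = h·b³/12 with b = 79.1 mm (the shorter side).
I_min = 128×79.1³/12 = 5.279×10^6 mm⁴
I = 5.279×10^6 mm⁴ = 5.279×10^-6 m⁴
Effective length L_e = K·L = 0.5 × 6.76 = 3.380 m
P_cr = π²EI / L_e² = π² × 118×10⁹ × 5.279×10^-6 / 3.380² = 5.382×10^5 N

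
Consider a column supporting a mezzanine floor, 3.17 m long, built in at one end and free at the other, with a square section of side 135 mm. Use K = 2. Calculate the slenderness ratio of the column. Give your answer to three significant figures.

For a square r = a/√12 = 135/√12 = 38.97 mm
L_e = K·L = 2 × 3.17 m = 6.340 m = 6340.0 mm
λ = L_e / r_min = 6340.0 / 38.97 = 163

λ ≈ 163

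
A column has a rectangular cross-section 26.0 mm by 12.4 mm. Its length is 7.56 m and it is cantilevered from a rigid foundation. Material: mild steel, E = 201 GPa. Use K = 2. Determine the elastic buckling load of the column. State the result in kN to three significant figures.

Buckling occurs about the weak axis: I_min = h·b³/12 with b = 12.4 mm (the shorter side).
I_min = 26.0×12.4³/12 = 4.131×10^3 mm⁴
I = 4.131×10^3 mm⁴ = 4.131×10^-9 m⁴
Effective length L_e = K·L = 2 × 7.56 = 15.12 m
P_cr = π²EI / L_e² = π² × 201×10⁹ × 4.131×10^-9 / 15.12² = 35.85 N

P_cr ≈ 0.0358 kN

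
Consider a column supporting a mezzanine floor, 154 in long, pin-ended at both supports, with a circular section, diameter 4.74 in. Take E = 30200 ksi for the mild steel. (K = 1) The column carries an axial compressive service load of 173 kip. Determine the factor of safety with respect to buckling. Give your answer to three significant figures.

I = πd⁴/64 = π×4.74⁴/64 = 24.78 in⁴
Effective length L_e = K·L = 1 × 154 = 154.0 in
P_cr = π²EI / L_e² = π² × 30200×10³ × 24.78 / 154.0² = 3.114×10^5 lb
Factor of safety n = P_cr / P = 311.42 / 173 = 1.80

n ≈ 1.80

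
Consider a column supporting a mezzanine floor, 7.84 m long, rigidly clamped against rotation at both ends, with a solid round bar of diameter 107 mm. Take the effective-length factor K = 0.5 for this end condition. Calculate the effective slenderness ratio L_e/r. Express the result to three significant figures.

For a solid circle r = d/4 = 107/4 = 26.75 mm
L_e = K·L = 0.5 × 7.84 m = 3.920 m = 3920.0 mm
λ = L_e / r_min = 3920.0 / 26.75 = 147

λ ≈ 147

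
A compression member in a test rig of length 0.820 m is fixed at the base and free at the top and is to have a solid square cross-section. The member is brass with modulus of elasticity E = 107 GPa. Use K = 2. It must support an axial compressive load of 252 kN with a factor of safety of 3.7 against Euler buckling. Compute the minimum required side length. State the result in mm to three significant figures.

Required P_cr = n·P = 3.7 × 252 = 932.4 kN
L_e = K·L = 2 × 0.820 = 1.640 m
Required I = P_cr·L_e²/(π²E) = 9.324×10^5 × 1.640² / (π² × 1.07×10^11) = 2.375×10^-6 m⁴
I_req = 2.375×10^6 mm⁴
Solid square: I = a⁴/12  ⇒  a = (12I)^(1/4) = (12×2.375×10^6)^(1/4) = 73.1 mm

a ≈ 73.1 mm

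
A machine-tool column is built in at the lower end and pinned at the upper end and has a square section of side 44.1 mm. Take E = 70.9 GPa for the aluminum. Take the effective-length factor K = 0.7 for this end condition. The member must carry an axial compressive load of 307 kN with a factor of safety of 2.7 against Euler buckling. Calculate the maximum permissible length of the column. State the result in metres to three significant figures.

L_max ≈ 0.737 m

I = a⁴/12 = 44.1⁴/12 = 3.152×10^5 mm⁴
I = 3.152×10^-7 m⁴
Required critical load P_cr = n·P = 2.7 × 307 = 828.9 kN = 8.289×10^5 N
From P_cr = π²EI/(K·L)²:  L = (1/K)·√(π²EI/P_cr) = (1/0.7)·√(π²×7.09×10^10×3.152×10^-7/8.289×10^5)
L = 0.737 m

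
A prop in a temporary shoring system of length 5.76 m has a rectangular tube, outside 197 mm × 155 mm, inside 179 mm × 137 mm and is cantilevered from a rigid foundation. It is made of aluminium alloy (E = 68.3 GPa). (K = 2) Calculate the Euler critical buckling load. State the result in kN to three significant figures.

Weak-axis I_min = (h_o·b_o³ − h_i·b_i³)/12 with b_o = 155, b_i = 137.0 mm (shorter outer/inner sides).
I_min = (197×155³ − 179.0×137.0³)/12 = 2.278×10^7 mm⁴
I = 2.278×10^7 mm⁴ = 2.278×10^-5 m⁴
Effective length L_e = K·L = 2 × 5.76 = 11.52 m
P_cr = π²EI / L_e² = π² × 68.3×10⁹ × 2.278×10^-5 / 11.52² = 1.157×10^5 N

P_cr ≈ 116 kN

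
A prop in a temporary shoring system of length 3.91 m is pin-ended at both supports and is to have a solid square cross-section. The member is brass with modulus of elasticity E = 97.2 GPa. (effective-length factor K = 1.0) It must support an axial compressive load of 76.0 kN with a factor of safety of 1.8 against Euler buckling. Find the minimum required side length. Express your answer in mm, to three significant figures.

a ≈ 71.5 mm

Required P_cr = n·P = 1.8 × 76.0 = 136.8 kN
L_e = K·L = 1 × 3.91 = 3.910 m
Required I = P_cr·L_e²/(π²E) = 1.368×10^5 × 3.910² / (π² × 9.72×10^10) = 2.180×10^-6 m⁴
I_req = 2.180×10^6 mm⁴
Solid square: I = a⁴/12  ⇒  a = (12I)^(1/4) = (12×2.180×10^6)^(1/4) = 71.5 mm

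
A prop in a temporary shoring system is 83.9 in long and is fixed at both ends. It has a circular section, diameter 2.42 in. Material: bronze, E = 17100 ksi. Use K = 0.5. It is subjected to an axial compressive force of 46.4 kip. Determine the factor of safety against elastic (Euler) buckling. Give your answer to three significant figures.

I = πd⁴/64 = π×2.42⁴/64 = 1.684 in⁴
Effective length L_e = K·L = 0.5 × 83.9 = 41.95 in
P_cr = π²EI / L_e² = π² × 17100×10³ × 1.684 / 41.95² = 1.615×10^5 lb
Factor of safety n = P_cr / P = 161.46 / 46.4 = 3.48

n ≈ 3.48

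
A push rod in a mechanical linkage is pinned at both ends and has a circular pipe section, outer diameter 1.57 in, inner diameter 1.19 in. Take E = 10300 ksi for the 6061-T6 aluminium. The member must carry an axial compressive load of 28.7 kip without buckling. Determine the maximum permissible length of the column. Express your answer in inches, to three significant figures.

d_o = 1.57 in, d_i = 1.19 in
I = π(d_o⁴ − d_i⁴)/64 = π(1.57⁴ − 1.190⁴)/64 = 0.1998 in⁴
At the buckling limit P_cr = P = 2.870×10^4 lb
From P_cr = π²EI/(K·L)²:  L = (1/K)·√(π²EI/P_cr) = (1/1)·√(π²×1.03×10^7×0.1998/2.870×10^4)
L = 26.6 in

L_max ≈ 26.6 in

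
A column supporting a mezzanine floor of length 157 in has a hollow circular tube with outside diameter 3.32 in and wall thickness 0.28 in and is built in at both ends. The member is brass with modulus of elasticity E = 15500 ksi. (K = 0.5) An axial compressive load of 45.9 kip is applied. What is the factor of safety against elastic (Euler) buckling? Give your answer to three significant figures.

Inner diameter d_i = 3.32 − 2×0.28 = 2.760 in
I = π(d_o⁴ − d_i⁴)/64 = π(3.32⁴ − 2.760⁴)/64 = 3.115 in⁴
Effective length L_e = K·L = 0.5 × 157 = 78.50 in
P_cr = π²EI / L_e² = π² × 15500×10³ × 3.115 / 78.50² = 7.734×10^4 lb
Factor of safety n = P_cr / P = 77.339 / 45.9 = 1.68

n ≈ 1.68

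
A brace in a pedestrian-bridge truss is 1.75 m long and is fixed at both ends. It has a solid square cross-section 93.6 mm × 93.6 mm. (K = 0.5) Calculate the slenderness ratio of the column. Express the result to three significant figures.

I = a⁴/12 = 93.6⁴/12 = 6.396×10^6 mm⁴
A = 8.761×10^3 mm²;  r_min = √(I/A) = √(6.396×10^6/8.761×10^3) = 27.02 mm
L_e = K·L = 0.5 × 1.75 m = 0.8750 m = 875.00 mm
λ = L_e / r_min = 875.00 / 27.02 = 32.4

λ ≈ 32.4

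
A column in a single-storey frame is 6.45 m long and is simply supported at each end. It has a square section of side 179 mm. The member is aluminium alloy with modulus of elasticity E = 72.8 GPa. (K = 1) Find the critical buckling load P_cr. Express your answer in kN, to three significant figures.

P_cr ≈ 1480 kN

I = a⁴/12 = 179⁴/12 = 8.555×10^7 mm⁴
I = 8.555×10^7 mm⁴ = 8.555×10^-5 m⁴
Effective length L_e = K·L = 1 × 6.45 = 6.450 m
P_cr = π²EI / L_e² = π² × 72.8×10⁹ × 8.555×10^-5 / 6.450² = 1.478×10^6 N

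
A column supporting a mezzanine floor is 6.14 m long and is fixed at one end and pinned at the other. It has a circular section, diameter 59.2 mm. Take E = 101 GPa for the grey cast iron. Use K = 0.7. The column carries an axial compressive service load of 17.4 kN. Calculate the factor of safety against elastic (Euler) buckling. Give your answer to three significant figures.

n ≈ 1.87

I = πd⁴/64 = π×59.2⁴/64 = 6.029×10^5 mm⁴
I = 6.029×10^5 mm⁴ = 6.029×10^-7 m⁴
Effective length L_e = K·L = 0.7 × 6.14 = 4.298 m
P_cr = π²EI / L_e² = π² × 101×10⁹ × 6.029×10^-7 / 4.298² = 3.253×10^4 N
Factor of safety n = P_cr / P = 32.535 / 17.4 = 1.87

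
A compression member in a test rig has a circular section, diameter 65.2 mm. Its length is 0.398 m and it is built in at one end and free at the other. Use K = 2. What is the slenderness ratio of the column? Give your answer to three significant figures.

For a solid circle r = d/4 = 65.2/4 = 16.30 mm
L_e = K·L = 2 × 0.398 m = 0.7960 m = 796.00 mm
λ = L_e / r_min = 796.00 / 16.30 = 48.8

λ ≈ 48.8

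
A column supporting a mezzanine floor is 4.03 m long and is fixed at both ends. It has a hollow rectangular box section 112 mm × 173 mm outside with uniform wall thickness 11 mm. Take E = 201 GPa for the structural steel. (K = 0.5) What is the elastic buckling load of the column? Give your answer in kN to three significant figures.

Inner dimensions: h_i = 173 − 2×11 = 151.0 mm, b_i = 112 − 2×11 = 90.00 mm
Weak-axis I_min = (h_o·b_o³ − h_i·b_i³)/12 with b_o = 112, b_i = 90.00 mm (shorter outer/inner sides).
I_min = (173×112³ − 151.0×90.00³)/12 = 1.108×10^7 mm⁴
I = 1.108×10^7 mm⁴ = 1.108×10^-5 m⁴
Effective length L_e = K·L = 0.5 × 4.03 = 2.015 m
P_cr = π²EI / L_e² = π² × 201×10⁹ × 1.108×10^-5 / 2.015² = 5.414×10^6 N

P_cr ≈ 5410 kN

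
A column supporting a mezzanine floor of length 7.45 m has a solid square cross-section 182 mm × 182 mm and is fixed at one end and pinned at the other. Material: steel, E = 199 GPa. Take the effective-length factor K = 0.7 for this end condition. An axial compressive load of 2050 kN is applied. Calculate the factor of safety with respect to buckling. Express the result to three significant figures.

I = a⁴/12 = 182⁴/12 = 9.143×10^7 mm⁴
I = 9.143×10^7 mm⁴ = 9.143×10^-5 m⁴
Effective length L_e = K·L = 0.7 × 7.45 = 5.215 m
P_cr = π²EI / L_e² = π² × 199×10⁹ × 9.143×10^-5 / 5.215² = 6.603×10^6 N
Factor of safety n = P_cr / P = 6603.1 / 2050 = 3.22

n ≈ 3.22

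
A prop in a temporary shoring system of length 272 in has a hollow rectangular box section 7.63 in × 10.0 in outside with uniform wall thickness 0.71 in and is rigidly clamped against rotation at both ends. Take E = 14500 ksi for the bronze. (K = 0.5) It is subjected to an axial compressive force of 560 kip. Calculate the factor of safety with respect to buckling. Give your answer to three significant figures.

n ≈ 2.75

Inner dimensions: h_i = 10.0 − 2×0.71 = 8.580 in, b_i = 7.63 − 2×0.71 = 6.210 in
Weak-axis I_min = (h_o·b_o³ − h_i·b_i³)/12 with b_o = 7.63, b_i = 6.210 in (shorter outer/inner sides).
I_min = (10.0×7.63³ − 8.580×6.210³)/12 = 198.9 in⁴
Effective length L_e = K·L = 0.5 × 272 = 136.0 in
P_cr = π²EI / L_e² = π² × 14500×10³ × 198.9 / 136.0² = 1.539×10^6 lb
Factor of safety n = P_cr / P = 1539.2 / 560 = 2.75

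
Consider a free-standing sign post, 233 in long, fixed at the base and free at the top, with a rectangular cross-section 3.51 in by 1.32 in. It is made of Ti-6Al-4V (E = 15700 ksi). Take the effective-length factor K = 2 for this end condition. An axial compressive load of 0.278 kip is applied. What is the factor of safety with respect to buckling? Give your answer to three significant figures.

n ≈ 1.73

Buckling occurs about the weak axis: I_min = h·b³/12 with b = 1.32 in (the shorter side).
I_min = 3.51×1.32³/12 = 0.6727 in⁴
Effective length L_e = K·L = 2 × 233 = 466.0 in
P_cr = π²EI / L_e² = π² × 15700×10³ × 0.6727 / 466.0² = 480.0 lb
Factor of safety n = P_cr / P = 0.48004 / 0.278 = 1.73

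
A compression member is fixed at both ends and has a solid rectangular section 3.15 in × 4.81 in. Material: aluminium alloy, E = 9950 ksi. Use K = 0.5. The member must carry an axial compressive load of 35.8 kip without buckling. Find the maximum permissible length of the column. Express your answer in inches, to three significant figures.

L_max ≈ 371 in

Buckling occurs about the weak axis: I_min = h·b³/12 with b = 3.15 in (the shorter side).
I_min = 4.81×3.15³/12 = 12.53 in⁴
At the buckling limit P_cr = P = 3.580×10^4 lb
From P_cr = π²EI/(K·L)²:  L = (1/K)·√(π²EI/P_cr) = (1/0.5)·√(π²×9.95×10^6×12.53/3.580×10^4)
L = 371 in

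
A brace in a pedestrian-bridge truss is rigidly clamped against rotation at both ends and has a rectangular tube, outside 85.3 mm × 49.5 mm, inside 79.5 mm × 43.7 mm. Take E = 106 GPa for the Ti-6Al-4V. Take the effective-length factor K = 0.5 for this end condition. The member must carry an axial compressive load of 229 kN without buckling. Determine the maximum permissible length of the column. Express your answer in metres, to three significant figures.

L_max ≈ 2.38 m

Weak-axis I_min = (h_o·b_o³ − h_i·b_i³)/12 with b_o = 49.5, b_i = 43.70 mm (shorter outer/inner sides).
I_min = (85.3×49.5³ − 79.50×43.70³)/12 = 3.093×10^5 mm⁴
I = 3.093×10^-7 m⁴
At the buckling limit P_cr = P = 2.290×10^5 N
From P_cr = π²EI/(K·L)²:  L = (1/K)·√(π²EI/P_cr) = (1/0.5)·√(π²×1.06×10^11×3.093×10^-7/2.290×10^5)
L = 2.38 m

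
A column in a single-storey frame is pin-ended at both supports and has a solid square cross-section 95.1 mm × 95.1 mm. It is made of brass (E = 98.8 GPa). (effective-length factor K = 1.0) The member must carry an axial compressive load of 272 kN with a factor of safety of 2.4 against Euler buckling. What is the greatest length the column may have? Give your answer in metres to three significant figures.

I = a⁴/12 = 95.1⁴/12 = 6.816×10^6 mm⁴
I = 6.816×10^-6 m⁴
Required critical load P_cr = n·P = 2.4 × 272 = 652.8 kN = 6.528×10^5 N
From P_cr = π²EI/(K·L)²:  L = (1/K)·√(π²EI/P_cr) = (1/1)·√(π²×9.88×10^10×6.816×10^-6/6.528×10^5)
L = 3.19 m

L_max ≈ 3.19 m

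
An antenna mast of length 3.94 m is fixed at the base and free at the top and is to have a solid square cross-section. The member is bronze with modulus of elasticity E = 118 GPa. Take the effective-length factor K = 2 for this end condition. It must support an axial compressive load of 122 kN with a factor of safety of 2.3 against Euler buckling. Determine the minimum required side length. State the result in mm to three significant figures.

a ≈ 116 mm

Required P_cr = n·P = 2.3 × 122 = 280.6 kN
L_e = K·L = 2 × 3.94 = 7.880 m
Required I = P_cr·L_e²/(π²E) = 2.806×10^5 × 7.880² / (π² × 1.18×10^11) = 1.496×10^-5 m⁴
I_req = 1.496×10^7 mm⁴
Solid square: I = a⁴/12  ⇒  a = (12I)^(1/4) = (12×1.496×10^7)^(1/4) = 116 mm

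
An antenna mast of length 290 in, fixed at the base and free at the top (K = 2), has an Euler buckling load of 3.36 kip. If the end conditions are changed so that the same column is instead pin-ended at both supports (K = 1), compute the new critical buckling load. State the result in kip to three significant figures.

P_cr ∝ 1/K², so P_cr,new = P_cr,old × (K_old/K_new)² = 3.36 × (2/1)²
= 3.36 × 4.000 = 13.4 kip

P_cr ≈ 13.4 kip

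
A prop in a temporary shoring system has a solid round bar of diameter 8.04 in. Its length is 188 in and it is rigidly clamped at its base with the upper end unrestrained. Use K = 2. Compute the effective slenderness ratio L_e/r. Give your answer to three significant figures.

For a solid circle r = d/4 = 8.04/4 = 2.010 in
L_e = K·L = 2 × 188 = 376.0 in
λ = L_e / r_min = 376.00 / 2.010 = 187

λ ≈ 187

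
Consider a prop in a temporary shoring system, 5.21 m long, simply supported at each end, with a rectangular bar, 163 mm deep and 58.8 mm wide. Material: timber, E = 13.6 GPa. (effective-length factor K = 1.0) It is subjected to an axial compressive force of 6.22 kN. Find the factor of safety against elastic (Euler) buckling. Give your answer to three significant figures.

n ≈ 2.20

Buckling occurs about the weak axis: I_min = h·b³/12 with b = 58.8 mm (the shorter side).
I_min = 163×58.8³/12 = 2.761×10^6 mm⁴
I = 2.761×10^6 mm⁴ = 2.761×10^-6 m⁴
Effective length L_e = K·L = 1 × 5.21 = 5.210 m
P_cr = π²EI / L_e² = π² × 13.6×10⁹ × 2.761×10^-6 / 5.210² = 1.366×10^4 N
Factor of safety n = P_cr / P = 13.655 / 6.22 = 2.20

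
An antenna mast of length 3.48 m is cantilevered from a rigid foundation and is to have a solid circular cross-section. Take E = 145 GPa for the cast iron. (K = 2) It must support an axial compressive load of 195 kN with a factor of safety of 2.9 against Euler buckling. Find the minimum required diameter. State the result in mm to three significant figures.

d ≈ 141 mm

Required P_cr = n·P = 2.9 × 195 = 565.5 kN
L_e = K·L = 2 × 3.48 = 6.960 m
Required I = P_cr·L_e²/(π²E) = 5.655×10^5 × 6.960² / (π² × 1.45×10^11) = 1.914×10^-5 m⁴
I_req = 1.914×10^7 mm⁴
Solid circle: I = πd⁴/64  ⇒  d = (64I/π)^(1/4) = (64×1.914×10^7/π)^(1/4) = 141 mm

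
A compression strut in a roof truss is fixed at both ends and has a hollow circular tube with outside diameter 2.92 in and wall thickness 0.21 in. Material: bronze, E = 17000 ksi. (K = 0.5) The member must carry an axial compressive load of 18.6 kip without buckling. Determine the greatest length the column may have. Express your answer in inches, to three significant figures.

L_max ≈ 244 in

Inner diameter d_i = 2.92 − 2×0.21 = 2.500 in
I = π(d_o⁴ − d_i⁴)/64 = π(2.92⁴ − 2.500⁴)/64 = 1.651 in⁴
At the buckling limit P_cr = P = 1.860×10^4 lb
From P_cr = π²EI/(K·L)²:  L = (1/K)·√(π²EI/P_cr) = (1/0.5)·√(π²×1.70×10^7×1.651/1.860×10^4)
L = 244 in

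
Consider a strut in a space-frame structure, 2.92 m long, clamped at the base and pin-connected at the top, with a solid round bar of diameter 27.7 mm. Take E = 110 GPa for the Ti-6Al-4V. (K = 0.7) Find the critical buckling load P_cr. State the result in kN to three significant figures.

P_cr ≈ 7.51 kN

I = πd⁴/64 = π×27.7⁴/64 = 2.890×10^4 mm⁴
I = 2.890×10^4 mm⁴ = 2.890×10^-8 m⁴
Effective length L_e = K·L = 0.7 × 2.92 = 2.044 m
P_cr = π²EI / L_e² = π² × 110×10⁹ × 2.890×10^-8 / 2.044² = 7.510×10^3 N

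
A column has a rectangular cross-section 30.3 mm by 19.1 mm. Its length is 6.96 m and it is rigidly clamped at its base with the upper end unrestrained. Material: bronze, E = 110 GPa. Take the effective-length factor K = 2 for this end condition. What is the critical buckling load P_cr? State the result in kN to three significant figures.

Buckling occurs about the weak axis: I_min = h·b³/12 with b = 19.1 mm (the shorter side).
I_min = 30.3×19.1³/12 = 1.759×10^4 mm⁴
I = 1.759×10^4 mm⁴ = 1.759×10^-8 m⁴
Effective length L_e = K·L = 2 × 6.96 = 13.92 m
P_cr = π²EI / L_e² = π² × 110×10⁹ × 1.759×10^-8 / 13.92² = 98.58 N

P_cr ≈ 0.0986 kN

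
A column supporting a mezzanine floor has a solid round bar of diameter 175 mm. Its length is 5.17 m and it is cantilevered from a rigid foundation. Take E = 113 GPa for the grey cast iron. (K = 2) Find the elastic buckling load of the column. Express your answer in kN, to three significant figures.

P_cr ≈ 480 kN

I = πd⁴/64 = π×175⁴/64 = 4.604×10^7 mm⁴
I = 4.604×10^7 mm⁴ = 4.604×10^-5 m⁴
Effective length L_e = K·L = 2 × 5.17 = 10.34 m
P_cr = π²EI / L_e² = π² × 113×10⁹ × 4.604×10^-5 / 10.34² = 4.802×10^5 N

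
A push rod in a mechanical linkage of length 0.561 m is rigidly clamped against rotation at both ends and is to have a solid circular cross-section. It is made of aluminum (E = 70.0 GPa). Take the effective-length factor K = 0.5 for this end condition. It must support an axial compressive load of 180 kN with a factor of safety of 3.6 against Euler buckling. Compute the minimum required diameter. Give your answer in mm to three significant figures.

d ≈ 35.0 mm

Required P_cr = n·P = 3.6 × 180 = 648.0 kN
L_e = K·L = 0.5 × 0.561 = 0.2805 m
Required I = P_cr·L_e²/(π²E) = 6.480×10^5 × 0.2805² / (π² × 7.00×10^10) = 7.380×10^-8 m⁴
I_req = 7.380×10^4 mm⁴
Solid circle: I = πd⁴/64  ⇒  d = (64I/π)^(1/4) = (64×7.380×10^4/π)^(1/4) = 35.0 mm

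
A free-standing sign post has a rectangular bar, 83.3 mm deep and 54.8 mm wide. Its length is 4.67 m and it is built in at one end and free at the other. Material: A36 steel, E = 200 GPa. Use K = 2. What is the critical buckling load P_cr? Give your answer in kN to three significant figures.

Buckling occurs about the weak axis: I_min = h·b³/12 with b = 54.8 mm (the shorter side).
I_min = 83.3×54.8³/12 = 1.142×10^6 mm⁴
I = 1.142×10^6 mm⁴ = 1.142×10^-6 m⁴
Effective length L_e = K·L = 2 × 4.67 = 9.340 m
P_cr = π²EI / L_e² = π² × 200×10⁹ × 1.142×10^-6 / 9.340² = 2.585×10^4 N

P_cr ≈ 25.8 kN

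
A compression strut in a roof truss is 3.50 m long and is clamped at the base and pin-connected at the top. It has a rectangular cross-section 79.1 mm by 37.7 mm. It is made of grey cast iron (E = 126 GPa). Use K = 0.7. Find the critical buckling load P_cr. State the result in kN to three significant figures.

Buckling occurs about the weak axis: I_min = h·b³/12 with b = 37.7 mm (the shorter side).
I_min = 79.1×37.7³/12 = 3.532×10^5 mm⁴
I = 3.532×10^5 mm⁴ = 3.532×10^-7 m⁴
Effective length L_e = K·L = 0.7 × 3.50 = 2.450 m
P_cr = π²EI / L_e² = π² × 126×10⁹ × 3.532×10^-7 / 2.450² = 7.317×10^4 N

P_cr ≈ 73.2 kN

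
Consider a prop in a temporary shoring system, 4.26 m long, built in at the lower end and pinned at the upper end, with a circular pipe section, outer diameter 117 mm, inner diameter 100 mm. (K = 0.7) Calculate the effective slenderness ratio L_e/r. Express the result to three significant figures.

λ ≈ 77.5

d_o = 117 mm, d_i = 100 mm
I = π(d_o⁴ − d_i⁴)/64 = π(117⁴ − 100.0⁴)/64 = 4.290×10^6 mm⁴
A = 2.897×10^3 mm²;  r_min = √(I/A) = √(4.290×10^6/2.897×10^3) = 38.48 mm
L_e = K·L = 0.7 × 4.26 m = 2.982 m = 2982.0 mm
λ = L_e / r_min = 2982.0 / 38.48 = 77.5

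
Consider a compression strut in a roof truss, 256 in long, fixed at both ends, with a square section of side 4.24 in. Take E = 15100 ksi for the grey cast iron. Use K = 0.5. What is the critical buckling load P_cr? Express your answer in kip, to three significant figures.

I = a⁴/12 = 4.24⁴/12 = 26.93 in⁴
Effective length L_e = K·L = 0.5 × 256 = 128.0 in
P_cr = π²EI / L_e² = π² × 15100×10³ × 26.93 / 128.0² = 2.450×10^5 lb

P_cr ≈ 245 kip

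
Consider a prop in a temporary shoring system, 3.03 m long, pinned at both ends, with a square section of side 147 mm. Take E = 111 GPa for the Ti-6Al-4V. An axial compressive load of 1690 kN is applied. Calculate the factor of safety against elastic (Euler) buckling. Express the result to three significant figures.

I = a⁴/12 = 147⁴/12 = 3.891×10^7 mm⁴
I = 3.891×10^7 mm⁴ = 3.891×10^-5 m⁴
Effective length L_e = K·L = 1 × 3.03 = 3.030 m
P_cr = π²EI / L_e² = π² × 111×10⁹ × 3.891×10^-5 / 3.030² = 4.643×10^6 N
Factor of safety n = P_cr / P = 4643.3 / 1690 = 2.75

n ≈ 2.75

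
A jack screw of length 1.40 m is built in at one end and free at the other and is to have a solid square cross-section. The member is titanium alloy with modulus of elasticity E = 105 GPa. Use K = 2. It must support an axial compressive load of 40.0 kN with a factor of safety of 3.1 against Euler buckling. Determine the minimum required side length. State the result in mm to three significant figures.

a ≈ 57.9 mm

Required P_cr = n·P = 3.1 × 40.0 = 124.0 kN
L_e = K·L = 2 × 1.40 = 2.800 m
Required I = P_cr·L_e²/(π²E) = 1.240×10^5 × 2.800² / (π² × 1.05×10^11) = 9.381×10^-7 m⁴
I_req = 9.381×10^5 mm⁴
Solid square: I = a⁴/12  ⇒  a = (12I)^(1/4) = (12×9.381×10^5)^(1/4) = 57.9 mm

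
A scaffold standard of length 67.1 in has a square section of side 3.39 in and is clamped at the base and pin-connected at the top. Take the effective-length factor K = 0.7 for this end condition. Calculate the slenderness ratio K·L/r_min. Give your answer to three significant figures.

λ ≈ 48.0

I = a⁴/12 = 3.39⁴/12 = 11.01 in⁴
A = 11.49 in²;  r_min = √(I/A) = √(11.01/11.49) = 0.9786 in
L_e = K·L = 0.7 × 67.1 = 46.97 in
λ = L_e / r_min = 46.970 / 0.9786 = 48.0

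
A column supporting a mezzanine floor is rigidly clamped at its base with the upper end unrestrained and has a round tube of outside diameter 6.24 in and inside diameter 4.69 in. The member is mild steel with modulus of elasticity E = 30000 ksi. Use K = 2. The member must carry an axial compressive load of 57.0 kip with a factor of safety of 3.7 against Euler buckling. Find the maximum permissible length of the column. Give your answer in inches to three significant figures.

L_max ≈ 133 in

d_o = 6.24 in, d_i = 4.69 in
I = π(d_o⁴ − d_i⁴)/64 = π(6.24⁴ − 4.690⁴)/64 = 50.67 in⁴
Required critical load P_cr = n·P = 3.7 × 57.0 = 210.9 kip = 2.109×10^5 lb
From P_cr = π²EI/(K·L)²:  L = (1/K)·√(π²EI/P_cr) = (1/2)·√(π²×3.00×10^7×50.67/2.109×10^5)
L = 133 in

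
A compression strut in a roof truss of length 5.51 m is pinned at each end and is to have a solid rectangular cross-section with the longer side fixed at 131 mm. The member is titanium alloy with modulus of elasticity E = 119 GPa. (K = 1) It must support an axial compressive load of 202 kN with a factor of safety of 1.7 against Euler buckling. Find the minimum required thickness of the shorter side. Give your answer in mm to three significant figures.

b ≈ 93.3 mm

Required P_cr = n·P = 1.7 × 202 = 343.4 kN
L_e = K·L = 1 × 5.51 = 5.510 m
Required I = P_cr·L_e²/(π²E) = 3.434×10^5 × 5.510² / (π² × 1.19×10^11) = 8.877×10^-6 m⁴
I_req = 8.877×10^6 mm⁴
Rectangle, weak axis: I_min = h·b³/12 with h = 131 mm fixed  ⇒  b = (12I/h)^(1/3) = 93.3 mm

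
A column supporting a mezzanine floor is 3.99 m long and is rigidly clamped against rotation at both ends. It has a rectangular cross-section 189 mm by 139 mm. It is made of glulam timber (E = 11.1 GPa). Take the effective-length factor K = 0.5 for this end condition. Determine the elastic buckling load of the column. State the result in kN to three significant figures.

P_cr ≈ 1160 kN

Buckling occurs about the weak axis: I_min = h·b³/12 with b = 139 mm (the shorter side).
I_min = 189×139³/12 = 4.230×10^7 mm⁴
I = 4.230×10^7 mm⁴ = 4.230×10^-5 m⁴
Effective length L_e = K·L = 0.5 × 3.99 = 1.995 m
P_cr = π²EI / L_e² = π² × 11.1×10⁹ × 4.230×10^-5 / 1.995² = 1.164×10^6 N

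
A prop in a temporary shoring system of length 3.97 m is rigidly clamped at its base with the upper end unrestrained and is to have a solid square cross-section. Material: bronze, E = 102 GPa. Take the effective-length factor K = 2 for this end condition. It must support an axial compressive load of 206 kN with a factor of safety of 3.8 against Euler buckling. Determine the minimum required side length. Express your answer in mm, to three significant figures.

a ≈ 156 mm

Required P_cr = n·P = 3.8 × 206 = 782.8 kN
L_e = K·L = 2 × 3.97 = 7.940 m
Required I = P_cr·L_e²/(π²E) = 7.828×10^5 × 7.940² / (π² × 1.02×10^11) = 4.902×10^-5 m⁴
I_req = 4.902×10^7 mm⁴
Solid square: I = a⁴/12  ⇒  a = (12I)^(1/4) = (12×4.902×10^7)^(1/4) = 156 mm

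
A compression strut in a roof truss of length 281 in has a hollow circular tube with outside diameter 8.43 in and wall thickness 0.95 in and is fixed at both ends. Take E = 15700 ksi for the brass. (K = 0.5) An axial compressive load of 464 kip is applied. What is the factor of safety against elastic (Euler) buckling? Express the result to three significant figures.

Inner diameter d_i = 8.43 − 2×0.95 = 6.530 in
I = π(d_o⁴ − d_i⁴)/64 = π(8.43⁴ − 6.530⁴)/64 = 158.6 in⁴
Effective length L_e = K·L = 0.5 × 281 = 140.5 in
P_cr = π²EI / L_e² = π² × 15700×10³ × 158.6 / 140.5² = 1.245×10^6 lb
Factor of safety n = P_cr / P = 1245.3 / 464 = 2.68

n ≈ 2.68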